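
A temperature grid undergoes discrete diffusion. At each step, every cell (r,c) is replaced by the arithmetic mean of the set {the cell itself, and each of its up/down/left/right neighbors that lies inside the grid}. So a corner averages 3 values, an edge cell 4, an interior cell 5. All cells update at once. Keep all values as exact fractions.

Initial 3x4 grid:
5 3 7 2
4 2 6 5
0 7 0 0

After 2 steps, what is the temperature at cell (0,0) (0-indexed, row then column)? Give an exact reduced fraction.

Answer: 11/3

Derivation:
Step 1: cell (0,0) = 4
Step 2: cell (0,0) = 11/3
Full grid after step 2:
  11/3 343/80 209/48 149/36
  889/240 353/100 97/25 163/48
  26/9 407/120 67/24 49/18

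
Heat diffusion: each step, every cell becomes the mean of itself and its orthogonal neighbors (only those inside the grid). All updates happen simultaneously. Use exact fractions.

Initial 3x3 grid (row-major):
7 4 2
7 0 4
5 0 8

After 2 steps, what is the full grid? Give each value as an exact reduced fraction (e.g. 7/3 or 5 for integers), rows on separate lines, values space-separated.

After step 1:
  6 13/4 10/3
  19/4 3 7/2
  4 13/4 4
After step 2:
  14/3 187/48 121/36
  71/16 71/20 83/24
  4 57/16 43/12

Answer: 14/3 187/48 121/36
71/16 71/20 83/24
4 57/16 43/12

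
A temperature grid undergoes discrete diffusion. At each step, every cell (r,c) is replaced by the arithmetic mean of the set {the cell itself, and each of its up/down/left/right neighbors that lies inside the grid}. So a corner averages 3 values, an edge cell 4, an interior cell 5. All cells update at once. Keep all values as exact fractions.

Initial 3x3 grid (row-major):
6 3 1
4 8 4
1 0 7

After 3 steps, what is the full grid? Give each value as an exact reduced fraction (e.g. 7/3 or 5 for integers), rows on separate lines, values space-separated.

After step 1:
  13/3 9/2 8/3
  19/4 19/5 5
  5/3 4 11/3
After step 2:
  163/36 153/40 73/18
  291/80 441/100 227/60
  125/36 197/60 38/9
After step 3:
  8633/2160 10091/2400 4199/1080
  6419/1600 22727/6000 1853/450
  7483/2160 13849/3600 508/135

Answer: 8633/2160 10091/2400 4199/1080
6419/1600 22727/6000 1853/450
7483/2160 13849/3600 508/135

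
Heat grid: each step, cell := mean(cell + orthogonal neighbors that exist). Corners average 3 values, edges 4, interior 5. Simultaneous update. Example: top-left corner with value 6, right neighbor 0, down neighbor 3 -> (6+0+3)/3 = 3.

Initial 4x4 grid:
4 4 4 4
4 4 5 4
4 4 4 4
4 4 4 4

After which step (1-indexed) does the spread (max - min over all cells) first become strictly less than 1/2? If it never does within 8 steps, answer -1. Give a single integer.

Step 1: max=17/4, min=4, spread=1/4
  -> spread < 1/2 first at step 1
Step 2: max=211/50, min=4, spread=11/50
Step 3: max=9967/2400, min=4, spread=367/2400
Step 4: max=44771/10800, min=2413/600, spread=1337/10800
Step 5: max=1337669/324000, min=72469/18000, spread=33227/324000
Step 6: max=40094327/9720000, min=436049/108000, spread=849917/9720000
Step 7: max=1200114347/291600000, min=6548533/1620000, spread=21378407/291600000
Step 8: max=35958462371/8748000000, min=1967688343/486000000, spread=540072197/8748000000

Answer: 1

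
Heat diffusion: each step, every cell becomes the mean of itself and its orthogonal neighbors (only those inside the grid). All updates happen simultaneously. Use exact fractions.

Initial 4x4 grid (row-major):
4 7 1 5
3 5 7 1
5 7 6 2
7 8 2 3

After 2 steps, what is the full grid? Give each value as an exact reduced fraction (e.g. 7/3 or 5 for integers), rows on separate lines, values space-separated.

After step 1:
  14/3 17/4 5 7/3
  17/4 29/5 4 15/4
  11/2 31/5 24/5 3
  20/3 6 19/4 7/3
After step 2:
  79/18 1183/240 187/48 133/36
  1213/240 49/10 467/100 157/48
  1357/240 283/50 91/20 833/240
  109/18 1417/240 1073/240 121/36

Answer: 79/18 1183/240 187/48 133/36
1213/240 49/10 467/100 157/48
1357/240 283/50 91/20 833/240
109/18 1417/240 1073/240 121/36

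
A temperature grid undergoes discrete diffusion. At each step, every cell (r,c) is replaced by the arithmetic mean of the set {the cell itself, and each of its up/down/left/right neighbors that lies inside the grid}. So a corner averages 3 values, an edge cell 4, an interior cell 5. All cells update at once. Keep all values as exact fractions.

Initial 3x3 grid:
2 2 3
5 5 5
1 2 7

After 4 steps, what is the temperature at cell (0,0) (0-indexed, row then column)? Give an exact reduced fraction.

Step 1: cell (0,0) = 3
Step 2: cell (0,0) = 37/12
Step 3: cell (0,0) = 2291/720
Step 4: cell (0,0) = 143557/43200
Full grid after step 4:
  143557/43200 758183/216000 121849/32400
  2915107/864000 328721/90000 140093/36000
  56587/16200 3224357/864000 517421/129600

Answer: 143557/43200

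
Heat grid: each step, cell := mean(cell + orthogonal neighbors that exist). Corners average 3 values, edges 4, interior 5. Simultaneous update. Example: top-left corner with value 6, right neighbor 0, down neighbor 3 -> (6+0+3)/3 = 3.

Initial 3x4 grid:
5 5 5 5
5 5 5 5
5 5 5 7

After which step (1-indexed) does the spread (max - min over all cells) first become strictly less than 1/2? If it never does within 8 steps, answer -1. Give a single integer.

Step 1: max=17/3, min=5, spread=2/3
Step 2: max=50/9, min=5, spread=5/9
Step 3: max=581/108, min=5, spread=41/108
  -> spread < 1/2 first at step 3
Step 4: max=69017/12960, min=5, spread=4217/12960
Step 5: max=4097149/777600, min=18079/3600, spread=38417/155520
Step 6: max=244480211/46656000, min=362597/72000, spread=1903471/9331200
Step 7: max=14597789089/2799360000, min=10915759/2160000, spread=18038617/111974400
Step 8: max=873076182851/167961600000, min=984926759/194400000, spread=883978523/6718464000

Answer: 3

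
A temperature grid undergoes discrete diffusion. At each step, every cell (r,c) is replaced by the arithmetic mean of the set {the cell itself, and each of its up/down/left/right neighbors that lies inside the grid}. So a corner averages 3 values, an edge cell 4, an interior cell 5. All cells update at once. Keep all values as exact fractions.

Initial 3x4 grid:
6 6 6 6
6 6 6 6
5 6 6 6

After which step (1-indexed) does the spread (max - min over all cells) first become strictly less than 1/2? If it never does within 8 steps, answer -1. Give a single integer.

Step 1: max=6, min=17/3, spread=1/3
  -> spread < 1/2 first at step 1
Step 2: max=6, min=103/18, spread=5/18
Step 3: max=6, min=1255/216, spread=41/216
Step 4: max=6, min=151303/25920, spread=4217/25920
Step 5: max=43121/7200, min=9122051/1555200, spread=38417/311040
Step 6: max=861403/144000, min=548671789/93312000, spread=1903471/18662400
Step 7: max=25804241/4320000, min=32991330911/5598720000, spread=18038617/223948800
Step 8: max=2319873241/388800000, min=1982271017149/335923200000, spread=883978523/13436928000

Answer: 1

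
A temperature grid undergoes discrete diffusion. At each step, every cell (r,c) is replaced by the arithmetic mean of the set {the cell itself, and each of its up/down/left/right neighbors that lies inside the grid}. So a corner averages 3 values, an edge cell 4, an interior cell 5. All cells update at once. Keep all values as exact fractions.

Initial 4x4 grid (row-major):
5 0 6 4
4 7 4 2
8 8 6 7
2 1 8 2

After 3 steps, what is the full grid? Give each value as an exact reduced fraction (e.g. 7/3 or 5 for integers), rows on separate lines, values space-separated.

After step 1:
  3 9/2 7/2 4
  6 23/5 5 17/4
  11/2 6 33/5 17/4
  11/3 19/4 17/4 17/3
After step 2:
  9/2 39/10 17/4 47/12
  191/40 261/50 479/100 35/8
  127/24 549/100 261/50 623/120
  167/36 14/3 319/60 85/18
After step 3:
  527/120 1787/400 5057/1200 301/72
  371/75 967/200 4771/1000 2741/600
  1136/225 15533/3000 3121/600 8779/1800
  1051/216 18101/3600 17933/3600 5483/1080

Answer: 527/120 1787/400 5057/1200 301/72
371/75 967/200 4771/1000 2741/600
1136/225 15533/3000 3121/600 8779/1800
1051/216 18101/3600 17933/3600 5483/1080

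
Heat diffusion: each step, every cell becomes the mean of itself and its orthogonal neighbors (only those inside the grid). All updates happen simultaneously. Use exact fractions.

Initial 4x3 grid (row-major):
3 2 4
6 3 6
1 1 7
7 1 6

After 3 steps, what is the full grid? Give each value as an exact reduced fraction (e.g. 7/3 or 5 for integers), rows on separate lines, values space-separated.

After step 1:
  11/3 3 4
  13/4 18/5 5
  15/4 13/5 5
  3 15/4 14/3
After step 2:
  119/36 107/30 4
  107/30 349/100 22/5
  63/20 187/50 259/60
  7/2 841/240 161/36
After step 3:
  1879/540 6463/1800 359/90
  12161/3600 5629/1500 2431/600
  4187/1200 21841/6000 3809/900
  2437/720 54779/14400 8851/2160

Answer: 1879/540 6463/1800 359/90
12161/3600 5629/1500 2431/600
4187/1200 21841/6000 3809/900
2437/720 54779/14400 8851/2160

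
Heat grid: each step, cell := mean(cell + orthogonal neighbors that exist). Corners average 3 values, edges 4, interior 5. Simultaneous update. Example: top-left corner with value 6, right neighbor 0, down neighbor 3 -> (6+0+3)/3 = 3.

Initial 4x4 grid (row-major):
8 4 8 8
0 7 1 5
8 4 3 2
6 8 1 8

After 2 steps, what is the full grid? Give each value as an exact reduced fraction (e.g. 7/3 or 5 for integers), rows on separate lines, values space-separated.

After step 1:
  4 27/4 21/4 7
  23/4 16/5 24/5 4
  9/2 6 11/5 9/2
  22/3 19/4 5 11/3
After step 2:
  11/2 24/5 119/20 65/12
  349/80 53/10 389/100 203/40
  283/48 413/100 9/2 431/120
  199/36 277/48 937/240 79/18

Answer: 11/2 24/5 119/20 65/12
349/80 53/10 389/100 203/40
283/48 413/100 9/2 431/120
199/36 277/48 937/240 79/18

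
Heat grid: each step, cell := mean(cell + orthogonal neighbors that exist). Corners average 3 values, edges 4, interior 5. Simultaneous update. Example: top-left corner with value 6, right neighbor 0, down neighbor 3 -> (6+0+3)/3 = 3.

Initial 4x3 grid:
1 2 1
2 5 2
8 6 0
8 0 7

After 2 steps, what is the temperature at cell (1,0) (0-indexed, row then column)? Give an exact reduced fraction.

Answer: 113/30

Derivation:
Step 1: cell (1,0) = 4
Step 2: cell (1,0) = 113/30
Full grid after step 2:
  95/36 539/240 71/36
  113/30 309/100 649/240
  287/60 111/25 713/240
  199/36 1003/240 34/9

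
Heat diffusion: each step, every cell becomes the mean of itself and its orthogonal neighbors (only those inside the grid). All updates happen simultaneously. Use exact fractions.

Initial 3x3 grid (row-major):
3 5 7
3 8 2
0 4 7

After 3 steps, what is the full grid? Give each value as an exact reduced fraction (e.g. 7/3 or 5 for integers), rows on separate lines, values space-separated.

Answer: 8929/2160 69403/14400 10759/2160
9713/2400 1089/250 2023/400
7889/2160 62603/14400 9959/2160

Derivation:
After step 1:
  11/3 23/4 14/3
  7/2 22/5 6
  7/3 19/4 13/3
After step 2:
  155/36 1109/240 197/36
  139/40 122/25 97/20
  127/36 949/240 181/36
After step 3:
  8929/2160 69403/14400 10759/2160
  9713/2400 1089/250 2023/400
  7889/2160 62603/14400 9959/2160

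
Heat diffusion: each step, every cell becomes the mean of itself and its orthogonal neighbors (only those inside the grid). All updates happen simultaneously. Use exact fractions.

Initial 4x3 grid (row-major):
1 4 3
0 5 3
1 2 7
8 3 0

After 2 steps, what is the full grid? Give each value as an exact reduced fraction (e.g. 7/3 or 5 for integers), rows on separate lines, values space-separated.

After step 1:
  5/3 13/4 10/3
  7/4 14/5 9/2
  11/4 18/5 3
  4 13/4 10/3
After step 2:
  20/9 221/80 133/36
  269/120 159/50 409/120
  121/40 77/25 433/120
  10/3 851/240 115/36

Answer: 20/9 221/80 133/36
269/120 159/50 409/120
121/40 77/25 433/120
10/3 851/240 115/36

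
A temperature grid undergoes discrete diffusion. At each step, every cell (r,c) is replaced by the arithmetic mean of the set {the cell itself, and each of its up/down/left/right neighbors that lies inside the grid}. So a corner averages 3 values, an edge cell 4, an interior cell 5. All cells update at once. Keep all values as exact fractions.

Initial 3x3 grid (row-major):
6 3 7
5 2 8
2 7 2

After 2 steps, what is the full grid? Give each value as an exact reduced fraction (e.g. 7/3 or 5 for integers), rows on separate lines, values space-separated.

Answer: 155/36 121/24 61/12
217/48 17/4 257/48
35/9 223/48 41/9

Derivation:
After step 1:
  14/3 9/2 6
  15/4 5 19/4
  14/3 13/4 17/3
After step 2:
  155/36 121/24 61/12
  217/48 17/4 257/48
  35/9 223/48 41/9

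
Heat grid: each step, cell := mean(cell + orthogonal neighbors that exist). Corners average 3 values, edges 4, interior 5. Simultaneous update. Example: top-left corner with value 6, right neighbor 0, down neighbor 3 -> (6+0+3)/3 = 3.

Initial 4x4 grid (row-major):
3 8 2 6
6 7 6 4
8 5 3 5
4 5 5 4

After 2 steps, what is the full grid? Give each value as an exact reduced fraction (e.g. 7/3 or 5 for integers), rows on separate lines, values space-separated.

Answer: 50/9 677/120 189/40 59/12
1429/240 137/25 527/100 353/80
1381/240 273/50 461/100 1123/240
97/18 76/15 277/60 155/36

Derivation:
After step 1:
  17/3 5 11/2 4
  6 32/5 22/5 21/4
  23/4 28/5 24/5 4
  17/3 19/4 17/4 14/3
After step 2:
  50/9 677/120 189/40 59/12
  1429/240 137/25 527/100 353/80
  1381/240 273/50 461/100 1123/240
  97/18 76/15 277/60 155/36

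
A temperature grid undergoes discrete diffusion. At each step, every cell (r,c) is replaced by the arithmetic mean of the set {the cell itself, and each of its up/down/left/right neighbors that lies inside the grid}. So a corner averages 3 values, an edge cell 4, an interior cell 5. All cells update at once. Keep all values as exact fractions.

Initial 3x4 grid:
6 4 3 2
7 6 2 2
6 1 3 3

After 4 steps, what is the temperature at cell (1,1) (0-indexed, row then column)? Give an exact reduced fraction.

Answer: 1497799/360000

Derivation:
Step 1: cell (1,1) = 4
Step 2: cell (1,1) = 111/25
Step 3: cell (1,1) = 6149/1500
Step 4: cell (1,1) = 1497799/360000
Full grid after step 4:
  622619/129600 225511/54000 183941/54000 370519/129600
  4048091/864000 1497799/360000 387833/120000 812057/288000
  591269/129600 851419/216000 700639/216000 357269/129600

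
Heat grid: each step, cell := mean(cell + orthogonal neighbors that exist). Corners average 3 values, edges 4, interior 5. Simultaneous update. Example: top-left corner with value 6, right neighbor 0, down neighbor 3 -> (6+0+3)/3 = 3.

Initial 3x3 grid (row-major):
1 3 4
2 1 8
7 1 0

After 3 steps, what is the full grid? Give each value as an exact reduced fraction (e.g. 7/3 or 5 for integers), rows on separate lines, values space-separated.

Answer: 49/18 2783/960 27/8
7619/2880 1799/600 3023/960
76/27 8069/2880 223/72

Derivation:
After step 1:
  2 9/4 5
  11/4 3 13/4
  10/3 9/4 3
After step 2:
  7/3 49/16 7/2
  133/48 27/10 57/16
  25/9 139/48 17/6
After step 3:
  49/18 2783/960 27/8
  7619/2880 1799/600 3023/960
  76/27 8069/2880 223/72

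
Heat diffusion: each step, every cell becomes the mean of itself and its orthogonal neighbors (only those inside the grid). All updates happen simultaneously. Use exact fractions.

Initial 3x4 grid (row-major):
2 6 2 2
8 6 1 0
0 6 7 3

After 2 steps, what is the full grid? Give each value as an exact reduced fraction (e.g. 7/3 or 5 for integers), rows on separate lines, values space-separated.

After step 1:
  16/3 4 11/4 4/3
  4 27/5 16/5 3/2
  14/3 19/4 17/4 10/3
After step 2:
  40/9 1049/240 677/240 67/36
  97/20 427/100 171/50 281/120
  161/36 143/30 233/60 109/36

Answer: 40/9 1049/240 677/240 67/36
97/20 427/100 171/50 281/120
161/36 143/30 233/60 109/36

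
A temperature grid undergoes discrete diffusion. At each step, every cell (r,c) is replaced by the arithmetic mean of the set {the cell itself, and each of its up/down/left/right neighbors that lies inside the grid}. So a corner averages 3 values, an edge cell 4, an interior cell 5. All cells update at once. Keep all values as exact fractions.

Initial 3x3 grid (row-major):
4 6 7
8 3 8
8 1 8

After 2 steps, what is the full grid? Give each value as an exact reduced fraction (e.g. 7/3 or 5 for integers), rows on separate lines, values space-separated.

Answer: 67/12 29/5 37/6
1357/240 549/100 731/120
197/36 323/60 103/18

Derivation:
After step 1:
  6 5 7
  23/4 26/5 13/2
  17/3 5 17/3
After step 2:
  67/12 29/5 37/6
  1357/240 549/100 731/120
  197/36 323/60 103/18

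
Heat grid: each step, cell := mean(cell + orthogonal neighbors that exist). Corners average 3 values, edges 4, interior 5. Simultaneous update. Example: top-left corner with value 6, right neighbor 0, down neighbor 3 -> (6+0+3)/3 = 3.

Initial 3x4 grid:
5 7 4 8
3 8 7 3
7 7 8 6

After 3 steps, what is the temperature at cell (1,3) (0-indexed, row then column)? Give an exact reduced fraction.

Answer: 5423/900

Derivation:
Step 1: cell (1,3) = 6
Step 2: cell (1,3) = 17/3
Step 3: cell (1,3) = 5423/900
Full grid after step 3:
  1381/240 7129/1200 7219/1200 139/24
  86123/14400 37237/6000 4619/750 5423/900
  13429/2160 23237/3600 23207/3600 1327/216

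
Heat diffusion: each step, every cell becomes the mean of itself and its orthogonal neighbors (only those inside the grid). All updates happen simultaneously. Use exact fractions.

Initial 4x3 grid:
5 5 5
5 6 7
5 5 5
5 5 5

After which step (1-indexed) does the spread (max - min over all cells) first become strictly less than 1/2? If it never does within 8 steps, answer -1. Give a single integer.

Answer: 3

Derivation:
Step 1: max=23/4, min=5, spread=3/4
Step 2: max=1351/240, min=5, spread=151/240
Step 3: max=5963/1080, min=1213/240, spread=1009/2160
  -> spread < 1/2 first at step 3
Step 4: max=707981/129600, min=36767/7200, spread=1847/5184
Step 5: max=42200809/7776000, min=185089/36000, spread=444317/1555200
Step 6: max=2517108911/466560000, min=67028951/12960000, spread=4162667/18662400
Step 7: max=150390920749/27993600000, min=4038824909/777600000, spread=199728961/1119744000
Step 8: max=8992182169991/1679616000000, min=27019565059/5184000000, spread=1902744727/13436928000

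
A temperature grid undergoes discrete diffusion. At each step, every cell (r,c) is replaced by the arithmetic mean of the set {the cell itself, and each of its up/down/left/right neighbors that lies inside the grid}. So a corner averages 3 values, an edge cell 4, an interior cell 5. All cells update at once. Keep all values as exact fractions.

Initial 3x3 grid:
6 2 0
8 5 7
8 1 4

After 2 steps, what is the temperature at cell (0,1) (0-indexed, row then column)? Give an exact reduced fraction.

Step 1: cell (0,1) = 13/4
Step 2: cell (0,1) = 971/240
Full grid after step 2:
  46/9 971/240 41/12
  447/80 231/50 39/10
  203/36 563/120 25/6

Answer: 971/240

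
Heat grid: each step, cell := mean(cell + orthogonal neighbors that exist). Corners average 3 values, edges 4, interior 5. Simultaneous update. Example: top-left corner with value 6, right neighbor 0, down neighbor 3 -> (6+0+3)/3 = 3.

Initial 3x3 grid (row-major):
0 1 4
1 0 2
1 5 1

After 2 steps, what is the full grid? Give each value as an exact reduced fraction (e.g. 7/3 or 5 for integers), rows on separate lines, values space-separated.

After step 1:
  2/3 5/4 7/3
  1/2 9/5 7/4
  7/3 7/4 8/3
After step 2:
  29/36 121/80 16/9
  53/40 141/100 171/80
  55/36 171/80 37/18

Answer: 29/36 121/80 16/9
53/40 141/100 171/80
55/36 171/80 37/18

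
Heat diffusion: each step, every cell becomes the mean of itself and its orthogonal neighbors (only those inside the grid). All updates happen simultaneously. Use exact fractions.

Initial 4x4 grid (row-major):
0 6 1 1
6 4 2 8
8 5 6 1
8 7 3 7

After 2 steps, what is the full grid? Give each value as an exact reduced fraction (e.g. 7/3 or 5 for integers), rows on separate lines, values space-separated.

After step 1:
  4 11/4 5/2 10/3
  9/2 23/5 21/5 3
  27/4 6 17/5 11/2
  23/3 23/4 23/4 11/3
After step 2:
  15/4 277/80 767/240 53/18
  397/80 441/100 177/50 481/120
  299/48 53/10 497/100 467/120
  121/18 151/24 557/120 179/36

Answer: 15/4 277/80 767/240 53/18
397/80 441/100 177/50 481/120
299/48 53/10 497/100 467/120
121/18 151/24 557/120 179/36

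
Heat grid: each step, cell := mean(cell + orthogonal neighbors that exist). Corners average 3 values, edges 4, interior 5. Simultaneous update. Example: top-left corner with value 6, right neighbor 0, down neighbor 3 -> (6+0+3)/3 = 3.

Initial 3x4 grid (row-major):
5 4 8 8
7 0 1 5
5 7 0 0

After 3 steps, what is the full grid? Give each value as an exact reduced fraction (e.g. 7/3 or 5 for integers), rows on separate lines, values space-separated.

After step 1:
  16/3 17/4 21/4 7
  17/4 19/5 14/5 7/2
  19/3 3 2 5/3
After step 2:
  83/18 559/120 193/40 21/4
  1183/240 181/50 347/100 449/120
  163/36 227/60 71/30 43/18
After step 3:
  10223/2160 15943/3600 5461/1200 829/180
  63677/14400 24553/6000 5407/1500 26731/7200
  9533/2160 3217/900 1351/450 3059/1080

Answer: 10223/2160 15943/3600 5461/1200 829/180
63677/14400 24553/6000 5407/1500 26731/7200
9533/2160 3217/900 1351/450 3059/1080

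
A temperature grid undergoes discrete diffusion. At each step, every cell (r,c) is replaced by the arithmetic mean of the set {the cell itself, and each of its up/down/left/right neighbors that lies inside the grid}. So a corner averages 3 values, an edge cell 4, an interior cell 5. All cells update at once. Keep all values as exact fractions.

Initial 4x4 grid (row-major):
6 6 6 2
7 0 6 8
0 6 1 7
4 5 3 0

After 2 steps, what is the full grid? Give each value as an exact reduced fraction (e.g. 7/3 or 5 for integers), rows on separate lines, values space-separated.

Answer: 169/36 125/24 571/120 193/36
113/24 387/100 491/100 1157/240
129/40 83/20 349/100 1061/240
47/12 243/80 881/240 115/36

Derivation:
After step 1:
  19/3 9/2 5 16/3
  13/4 5 21/5 23/4
  17/4 12/5 23/5 4
  3 9/2 9/4 10/3
After step 2:
  169/36 125/24 571/120 193/36
  113/24 387/100 491/100 1157/240
  129/40 83/20 349/100 1061/240
  47/12 243/80 881/240 115/36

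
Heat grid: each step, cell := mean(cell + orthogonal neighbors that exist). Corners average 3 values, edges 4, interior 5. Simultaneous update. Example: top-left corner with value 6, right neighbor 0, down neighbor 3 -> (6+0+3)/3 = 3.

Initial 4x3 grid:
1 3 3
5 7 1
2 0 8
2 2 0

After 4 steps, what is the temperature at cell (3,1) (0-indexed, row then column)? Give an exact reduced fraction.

Answer: 7069/2700

Derivation:
Step 1: cell (3,1) = 1
Step 2: cell (3,1) = 38/15
Step 3: cell (3,1) = 101/45
Step 4: cell (3,1) = 7069/2700
Full grid after step 4:
  14257/4320 279029/86400 43891/12960
  3637/1200 118099/36000 34183/10800
  10207/3600 3107/1125 32821/10800
  5197/2160 7069/2700 16931/6480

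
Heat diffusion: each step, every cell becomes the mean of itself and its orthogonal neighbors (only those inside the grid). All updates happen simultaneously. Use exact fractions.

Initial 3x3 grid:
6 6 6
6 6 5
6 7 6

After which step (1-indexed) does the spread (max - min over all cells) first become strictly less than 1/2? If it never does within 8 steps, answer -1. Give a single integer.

Step 1: max=19/3, min=17/3, spread=2/3
Step 2: max=223/36, min=209/36, spread=7/18
  -> spread < 1/2 first at step 2
Step 3: max=2653/432, min=2531/432, spread=61/216
Step 4: max=31615/5184, min=30593/5184, spread=511/2592
Step 5: max=377557/62208, min=368939/62208, spread=4309/31104
Step 6: max=4515271/746496, min=4442681/746496, spread=36295/373248
Step 7: max=54053485/8957952, min=53441939/8957952, spread=305773/4478976
Step 8: max=647548495/107495424, min=642396593/107495424, spread=2575951/53747712

Answer: 2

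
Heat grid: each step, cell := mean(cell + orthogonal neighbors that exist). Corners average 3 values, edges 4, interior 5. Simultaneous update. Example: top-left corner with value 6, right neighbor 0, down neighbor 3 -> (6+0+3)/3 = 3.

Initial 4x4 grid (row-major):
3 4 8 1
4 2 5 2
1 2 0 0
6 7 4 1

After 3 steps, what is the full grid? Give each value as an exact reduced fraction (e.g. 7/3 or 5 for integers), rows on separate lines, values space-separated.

Answer: 3827/1080 26227/7200 5183/1440 3527/1080
23527/7200 9989/3000 9029/3000 763/288
4979/1440 9389/3000 317/120 595/288
4007/1080 5051/1440 775/288 2291/1080

Derivation:
After step 1:
  11/3 17/4 9/2 11/3
  5/2 17/5 17/5 2
  13/4 12/5 11/5 3/4
  14/3 19/4 3 5/3
After step 2:
  125/36 949/240 949/240 61/18
  769/240 319/100 31/10 589/240
  769/240 16/5 47/20 397/240
  38/9 889/240 697/240 65/36
After step 3:
  3827/1080 26227/7200 5183/1440 3527/1080
  23527/7200 9989/3000 9029/3000 763/288
  4979/1440 9389/3000 317/120 595/288
  4007/1080 5051/1440 775/288 2291/1080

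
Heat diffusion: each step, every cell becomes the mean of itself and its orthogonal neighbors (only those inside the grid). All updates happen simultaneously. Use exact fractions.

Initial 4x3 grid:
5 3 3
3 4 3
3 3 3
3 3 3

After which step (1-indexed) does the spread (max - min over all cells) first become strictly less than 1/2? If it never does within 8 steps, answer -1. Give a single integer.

Answer: 3

Derivation:
Step 1: max=15/4, min=3, spread=3/4
Step 2: max=67/18, min=3, spread=13/18
Step 3: max=3791/1080, min=1213/400, spread=5159/10800
  -> spread < 1/2 first at step 3
Step 4: max=450623/129600, min=21991/7200, spread=10957/25920
Step 5: max=26493787/7776000, min=334271/108000, spread=97051/311040
Step 6: max=1576285133/466560000, min=40337003/12960000, spread=4966121/18662400
Step 7: max=93684828247/27993600000, min=2439914677/777600000, spread=46783199/223948800
Step 8: max=5588658058373/1679616000000, min=147154703243/46656000000, spread=2328709933/13436928000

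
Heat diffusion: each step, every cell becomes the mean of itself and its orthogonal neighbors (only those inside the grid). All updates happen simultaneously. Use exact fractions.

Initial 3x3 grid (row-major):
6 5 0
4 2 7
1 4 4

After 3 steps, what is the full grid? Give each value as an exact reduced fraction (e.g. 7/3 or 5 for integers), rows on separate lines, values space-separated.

After step 1:
  5 13/4 4
  13/4 22/5 13/4
  3 11/4 5
After step 2:
  23/6 333/80 7/2
  313/80 169/50 333/80
  3 303/80 11/3
After step 3:
  1429/360 17851/4800 473/120
  16951/4800 3881/1000 17651/4800
  107/30 16601/4800 697/180

Answer: 1429/360 17851/4800 473/120
16951/4800 3881/1000 17651/4800
107/30 16601/4800 697/180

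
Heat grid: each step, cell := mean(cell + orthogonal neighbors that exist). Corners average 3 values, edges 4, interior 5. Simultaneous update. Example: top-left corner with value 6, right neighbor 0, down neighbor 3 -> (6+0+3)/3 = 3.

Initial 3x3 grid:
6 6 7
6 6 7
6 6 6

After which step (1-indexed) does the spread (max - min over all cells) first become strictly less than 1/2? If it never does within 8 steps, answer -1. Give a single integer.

Step 1: max=20/3, min=6, spread=2/3
Step 2: max=233/36, min=6, spread=17/36
  -> spread < 1/2 first at step 2
Step 3: max=13807/2160, min=1091/180, spread=143/432
Step 4: max=820349/129600, min=16463/2700, spread=1205/5184
Step 5: max=48955303/7776000, min=441541/72000, spread=10151/62208
Step 6: max=2925029141/466560000, min=119649209/19440000, spread=85517/746496
Step 7: max=175033990927/27993600000, min=14398553671/2332800000, spread=720431/8957952
Step 8: max=10481310194669/1679616000000, min=36064161863/5832000000, spread=6069221/107495424

Answer: 2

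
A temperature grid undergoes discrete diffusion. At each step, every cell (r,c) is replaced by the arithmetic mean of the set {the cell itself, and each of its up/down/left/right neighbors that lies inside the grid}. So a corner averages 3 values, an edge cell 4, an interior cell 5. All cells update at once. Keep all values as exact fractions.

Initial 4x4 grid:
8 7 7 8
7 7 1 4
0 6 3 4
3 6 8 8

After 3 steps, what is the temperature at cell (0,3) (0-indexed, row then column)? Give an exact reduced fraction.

Answer: 734/135

Derivation:
Step 1: cell (0,3) = 19/3
Step 2: cell (0,3) = 49/9
Step 3: cell (0,3) = 734/135
Full grid after step 3:
  6763/1080 22087/3600 20467/3600 734/135
  9881/1800 16339/3000 1561/300 18247/3600
  2837/600 967/200 76/15 18611/3600
  533/120 5909/1200 19211/3600 3001/540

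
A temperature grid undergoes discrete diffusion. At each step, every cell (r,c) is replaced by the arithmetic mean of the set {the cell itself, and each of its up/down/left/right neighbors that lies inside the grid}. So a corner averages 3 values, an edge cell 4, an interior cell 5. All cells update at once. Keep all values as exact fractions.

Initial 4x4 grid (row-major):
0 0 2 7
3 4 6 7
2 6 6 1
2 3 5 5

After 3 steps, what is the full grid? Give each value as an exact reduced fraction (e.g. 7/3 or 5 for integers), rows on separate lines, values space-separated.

After step 1:
  1 3/2 15/4 16/3
  9/4 19/5 5 21/4
  13/4 21/5 24/5 19/4
  7/3 4 19/4 11/3
After step 2:
  19/12 201/80 187/48 43/9
  103/40 67/20 113/25 61/12
  361/120 401/100 47/10 277/60
  115/36 917/240 1033/240 79/18
After step 3:
  1601/720 1361/480 28271/7200 1981/432
  631/240 6787/2000 25859/6000 8549/1800
  11509/3600 22667/6000 26581/6000 1691/360
  7217/2160 27593/7200 6197/1440 9583/2160

Answer: 1601/720 1361/480 28271/7200 1981/432
631/240 6787/2000 25859/6000 8549/1800
11509/3600 22667/6000 26581/6000 1691/360
7217/2160 27593/7200 6197/1440 9583/2160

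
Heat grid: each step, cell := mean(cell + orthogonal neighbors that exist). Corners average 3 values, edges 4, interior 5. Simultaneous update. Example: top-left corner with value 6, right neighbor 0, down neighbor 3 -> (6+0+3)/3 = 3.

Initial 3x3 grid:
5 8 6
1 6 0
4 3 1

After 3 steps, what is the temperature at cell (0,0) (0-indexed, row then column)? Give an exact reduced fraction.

Step 1: cell (0,0) = 14/3
Step 2: cell (0,0) = 179/36
Step 3: cell (0,0) = 9721/2160
Full grid after step 3:
  9721/2160 66997/14400 4583/1080
  14593/3600 5591/1500 17699/4800
  3563/1080 7787/2400 6251/2160

Answer: 9721/2160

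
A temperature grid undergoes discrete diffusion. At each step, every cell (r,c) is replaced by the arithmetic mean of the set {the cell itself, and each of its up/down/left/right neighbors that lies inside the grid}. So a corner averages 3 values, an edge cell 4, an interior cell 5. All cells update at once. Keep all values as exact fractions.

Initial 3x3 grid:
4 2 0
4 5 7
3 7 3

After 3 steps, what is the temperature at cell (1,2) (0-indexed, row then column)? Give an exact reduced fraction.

Step 1: cell (1,2) = 15/4
Step 2: cell (1,2) = 209/48
Step 3: cell (1,2) = 2327/576
Full grid after step 3:
  1603/432 2023/576 265/72
  4 253/60 2327/576
  979/216 1295/288 2009/432

Answer: 2327/576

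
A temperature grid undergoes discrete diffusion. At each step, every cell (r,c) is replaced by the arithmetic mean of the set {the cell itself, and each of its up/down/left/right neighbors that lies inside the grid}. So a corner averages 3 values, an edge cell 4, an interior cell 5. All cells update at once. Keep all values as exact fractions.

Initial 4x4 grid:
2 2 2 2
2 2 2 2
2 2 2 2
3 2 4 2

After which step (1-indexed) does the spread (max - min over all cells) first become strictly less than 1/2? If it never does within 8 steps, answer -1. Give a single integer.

Step 1: max=11/4, min=2, spread=3/4
Step 2: max=619/240, min=2, spread=139/240
Step 3: max=17459/7200, min=2, spread=3059/7200
  -> spread < 1/2 first at step 3
Step 4: max=512977/216000, min=1009/500, spread=77089/216000
Step 5: max=15038123/6480000, min=183407/90000, spread=1832819/6480000
Step 6: max=446918299/194400000, min=889297/432000, spread=46734649/194400000
Step 7: max=13255328479/5832000000, min=33604523/16200000, spread=1157700199/5832000000
Step 8: max=395025154327/174960000000, min=20321921561/9720000000, spread=29230566229/174960000000

Answer: 3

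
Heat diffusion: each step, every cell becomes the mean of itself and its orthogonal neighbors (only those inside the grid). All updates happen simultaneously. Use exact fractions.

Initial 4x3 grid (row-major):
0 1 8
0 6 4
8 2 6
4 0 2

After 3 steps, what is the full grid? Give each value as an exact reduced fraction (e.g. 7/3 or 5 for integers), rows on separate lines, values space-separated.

Answer: 5591/2160 10099/2880 8321/2160
581/180 3983/1200 3059/720
127/40 2221/600 2551/720
617/180 139/45 3647/1080

Derivation:
After step 1:
  1/3 15/4 13/3
  7/2 13/5 6
  7/2 22/5 7/2
  4 2 8/3
After step 2:
  91/36 661/240 169/36
  149/60 81/20 493/120
  77/20 16/5 497/120
  19/6 49/15 49/18
After step 3:
  5591/2160 10099/2880 8321/2160
  581/180 3983/1200 3059/720
  127/40 2221/600 2551/720
  617/180 139/45 3647/1080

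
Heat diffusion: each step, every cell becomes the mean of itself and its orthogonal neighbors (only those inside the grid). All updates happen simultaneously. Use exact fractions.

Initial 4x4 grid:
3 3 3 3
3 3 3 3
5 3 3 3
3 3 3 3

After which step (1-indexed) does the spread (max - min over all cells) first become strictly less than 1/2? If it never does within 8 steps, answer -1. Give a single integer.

Answer: 3

Derivation:
Step 1: max=11/3, min=3, spread=2/3
Step 2: max=211/60, min=3, spread=31/60
Step 3: max=1831/540, min=3, spread=211/540
  -> spread < 1/2 first at step 3
Step 4: max=178843/54000, min=3, spread=16843/54000
Step 5: max=1596643/486000, min=13579/4500, spread=130111/486000
Step 6: max=47382367/14580000, min=817159/270000, spread=3255781/14580000
Step 7: max=1412553691/437400000, min=821107/270000, spread=82360351/437400000
Step 8: max=42117316891/13122000000, min=148306441/48600000, spread=2074577821/13122000000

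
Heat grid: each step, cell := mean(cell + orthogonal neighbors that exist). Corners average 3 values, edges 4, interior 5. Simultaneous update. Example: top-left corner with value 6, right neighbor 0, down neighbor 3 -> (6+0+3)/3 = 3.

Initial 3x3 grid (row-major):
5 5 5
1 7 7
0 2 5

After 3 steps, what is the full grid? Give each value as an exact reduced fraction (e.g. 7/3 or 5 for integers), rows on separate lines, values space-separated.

Answer: 8659/2160 34559/7200 5657/1080
51593/14400 8397/2000 9071/1800
2173/720 27409/7200 4787/1080

Derivation:
After step 1:
  11/3 11/2 17/3
  13/4 22/5 6
  1 7/2 14/3
After step 2:
  149/36 577/120 103/18
  739/240 453/100 311/60
  31/12 407/120 85/18
After step 3:
  8659/2160 34559/7200 5657/1080
  51593/14400 8397/2000 9071/1800
  2173/720 27409/7200 4787/1080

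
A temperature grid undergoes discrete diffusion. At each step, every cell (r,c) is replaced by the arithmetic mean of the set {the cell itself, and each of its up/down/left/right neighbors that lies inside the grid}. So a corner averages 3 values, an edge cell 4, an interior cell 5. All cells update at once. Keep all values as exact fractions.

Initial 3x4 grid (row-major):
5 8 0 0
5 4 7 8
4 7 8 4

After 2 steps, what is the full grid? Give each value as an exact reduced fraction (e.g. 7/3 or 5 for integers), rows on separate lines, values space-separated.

After step 1:
  6 17/4 15/4 8/3
  9/2 31/5 27/5 19/4
  16/3 23/4 13/2 20/3
After step 2:
  59/12 101/20 241/60 67/18
  661/120 261/50 133/25 1169/240
  187/36 1427/240 1459/240 215/36

Answer: 59/12 101/20 241/60 67/18
661/120 261/50 133/25 1169/240
187/36 1427/240 1459/240 215/36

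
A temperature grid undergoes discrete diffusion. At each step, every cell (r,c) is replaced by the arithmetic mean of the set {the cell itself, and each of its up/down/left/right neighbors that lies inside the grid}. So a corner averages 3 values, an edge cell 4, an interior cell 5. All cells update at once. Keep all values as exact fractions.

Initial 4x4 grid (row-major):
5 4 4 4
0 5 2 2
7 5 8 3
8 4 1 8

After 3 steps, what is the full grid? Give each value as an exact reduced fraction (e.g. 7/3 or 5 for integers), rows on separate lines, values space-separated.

After step 1:
  3 9/2 7/2 10/3
  17/4 16/5 21/5 11/4
  5 29/5 19/5 21/4
  19/3 9/2 21/4 4
After step 2:
  47/12 71/20 233/60 115/36
  309/80 439/100 349/100 233/60
  1283/240 223/50 243/50 79/20
  95/18 1313/240 351/80 29/6
After step 3:
  2719/720 787/200 6353/1800 1973/540
  3503/800 7901/2000 1538/375 6533/1800
  34103/7200 3679/750 8459/2000 2629/600
  2897/540 35273/7200 11731/2400 3161/720

Answer: 2719/720 787/200 6353/1800 1973/540
3503/800 7901/2000 1538/375 6533/1800
34103/7200 3679/750 8459/2000 2629/600
2897/540 35273/7200 11731/2400 3161/720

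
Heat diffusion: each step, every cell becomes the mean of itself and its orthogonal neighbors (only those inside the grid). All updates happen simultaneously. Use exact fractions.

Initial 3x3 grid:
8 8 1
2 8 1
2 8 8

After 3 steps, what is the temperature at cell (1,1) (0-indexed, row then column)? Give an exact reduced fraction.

Answer: 10397/2000

Derivation:
Step 1: cell (1,1) = 27/5
Step 2: cell (1,1) = 553/100
Step 3: cell (1,1) = 10397/2000
Full grid after step 3:
  3863/720 76393/14400 10559/2160
  404/75 10397/2000 4101/800
  1879/360 38959/7200 2821/540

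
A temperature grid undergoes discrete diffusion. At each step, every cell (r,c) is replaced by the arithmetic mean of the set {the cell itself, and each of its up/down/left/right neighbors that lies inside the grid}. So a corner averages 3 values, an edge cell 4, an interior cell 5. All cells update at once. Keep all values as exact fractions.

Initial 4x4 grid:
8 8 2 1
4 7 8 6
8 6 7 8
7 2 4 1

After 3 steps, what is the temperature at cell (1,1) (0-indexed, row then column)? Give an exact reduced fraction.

Step 1: cell (1,1) = 33/5
Step 2: cell (1,1) = 158/25
Step 3: cell (1,1) = 464/75
Full grid after step 3:
  1727/270 5387/900 1613/300 233/48
  2881/450 464/75 11137/2000 12629/2400
  2737/450 34831/6000 3341/600 37031/7200
  2405/432 38467/7200 35531/7200 5323/1080

Answer: 464/75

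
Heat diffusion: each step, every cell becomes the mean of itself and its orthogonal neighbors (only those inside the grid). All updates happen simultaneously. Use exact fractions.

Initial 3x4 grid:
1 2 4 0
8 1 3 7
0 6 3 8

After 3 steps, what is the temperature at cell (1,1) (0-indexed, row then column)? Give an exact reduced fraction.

Answer: 21023/6000

Derivation:
Step 1: cell (1,1) = 4
Step 2: cell (1,1) = 73/25
Step 3: cell (1,1) = 21023/6000
Full grid after step 3:
  1355/432 20701/7200 23761/7200 7771/2160
  22631/7200 21023/6000 22063/6000 30511/7200
  395/108 13013/3600 2603/600 833/180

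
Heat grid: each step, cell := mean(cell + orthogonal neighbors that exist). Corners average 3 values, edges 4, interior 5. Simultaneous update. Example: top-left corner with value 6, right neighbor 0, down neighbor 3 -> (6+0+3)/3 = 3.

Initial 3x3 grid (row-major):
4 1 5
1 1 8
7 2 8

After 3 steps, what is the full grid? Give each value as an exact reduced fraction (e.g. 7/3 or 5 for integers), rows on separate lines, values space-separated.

Answer: 127/45 49307/14400 8641/2160
46357/14400 458/125 32491/7200
7631/2160 30341/7200 212/45

Derivation:
After step 1:
  2 11/4 14/3
  13/4 13/5 11/2
  10/3 9/2 6
After step 2:
  8/3 721/240 155/36
  671/240 93/25 563/120
  133/36 493/120 16/3
After step 3:
  127/45 49307/14400 8641/2160
  46357/14400 458/125 32491/7200
  7631/2160 30341/7200 212/45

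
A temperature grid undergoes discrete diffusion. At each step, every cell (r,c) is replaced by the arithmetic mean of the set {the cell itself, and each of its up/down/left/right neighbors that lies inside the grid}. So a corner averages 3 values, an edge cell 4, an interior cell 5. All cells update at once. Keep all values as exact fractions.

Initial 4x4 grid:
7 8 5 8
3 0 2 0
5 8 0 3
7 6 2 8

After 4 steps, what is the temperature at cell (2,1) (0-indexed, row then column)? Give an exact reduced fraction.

Answer: 265747/60000

Derivation:
Step 1: cell (2,1) = 19/5
Step 2: cell (2,1) = 9/2
Step 3: cell (2,1) = 8333/2000
Step 4: cell (2,1) = 265747/60000
Full grid after step 4:
  101353/21600 4367/960 868247/216000 253181/64800
  34171/7200 84073/20000 139771/36000 47477/13500
  170491/36000 265747/60000 666959/180000 96421/27000
  21709/4320 327277/72000 881423/216000 236837/64800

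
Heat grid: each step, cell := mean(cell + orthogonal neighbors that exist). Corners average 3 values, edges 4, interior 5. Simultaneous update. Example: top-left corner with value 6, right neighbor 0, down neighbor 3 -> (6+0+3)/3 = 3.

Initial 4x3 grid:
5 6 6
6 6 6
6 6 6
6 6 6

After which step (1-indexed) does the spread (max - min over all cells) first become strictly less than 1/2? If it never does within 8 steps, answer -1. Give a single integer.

Step 1: max=6, min=17/3, spread=1/3
  -> spread < 1/2 first at step 1
Step 2: max=6, min=103/18, spread=5/18
Step 3: max=6, min=1255/216, spread=41/216
Step 4: max=6, min=151303/25920, spread=4217/25920
Step 5: max=43121/7200, min=9122051/1555200, spread=38417/311040
Step 6: max=861403/144000, min=548671789/93312000, spread=1903471/18662400
Step 7: max=25804241/4320000, min=32991330911/5598720000, spread=18038617/223948800
Step 8: max=2319873241/388800000, min=1982271017149/335923200000, spread=883978523/13436928000

Answer: 1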